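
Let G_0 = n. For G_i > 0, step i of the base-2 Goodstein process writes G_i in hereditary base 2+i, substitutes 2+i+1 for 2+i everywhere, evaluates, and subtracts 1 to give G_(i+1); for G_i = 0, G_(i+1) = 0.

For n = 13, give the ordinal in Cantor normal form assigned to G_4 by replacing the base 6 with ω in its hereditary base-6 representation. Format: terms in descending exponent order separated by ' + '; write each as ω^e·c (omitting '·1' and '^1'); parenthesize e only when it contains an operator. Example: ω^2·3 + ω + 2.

ω^(ω + 1) + ω^3·3 + ω^2·3 + ω·3 + 1

step 0: 13 = 2^(2 + 1) + 2^2 + 1; sub 3 for 2: 3^(3 + 1) + 3^3 + 1; = 109; G_1 = 109−1 = 108
step 1: 108 = 3^(3 + 1) + 3^3; sub 4 for 3: 4^(4 + 1) + 4^4; = 1280; G_2 = 1280−1 = 1279
step 2: 1279 = 4^(4 + 1) + 3·4^3 + 3·4^2 + 3·4 + 3; sub 5 for 4: 5^(5 + 1) + 3·5^3 + 3·5^2 + 3·5 + 3; = 16093; G_3 = 16093−1 = 16092
step 3: 16092 = 5^(5 + 1) + 3·5^3 + 3·5^2 + 3·5 + 2; sub 6 for 5: 6^(6 + 1) + 3·6^3 + 3·6^2 + 3·6 + 2; = 280712; G_4 = 280712−1 = 280711
step 4: 280711 = 6^(6 + 1) + 3·6^3 + 3·6^2 + 3·6 + 1; sub 7 for 6: 7^(7 + 1) + 3·7^3 + 3·7^2 + 3·7 + 1; = 5765999; G_5 = 5765999−1 = 5765998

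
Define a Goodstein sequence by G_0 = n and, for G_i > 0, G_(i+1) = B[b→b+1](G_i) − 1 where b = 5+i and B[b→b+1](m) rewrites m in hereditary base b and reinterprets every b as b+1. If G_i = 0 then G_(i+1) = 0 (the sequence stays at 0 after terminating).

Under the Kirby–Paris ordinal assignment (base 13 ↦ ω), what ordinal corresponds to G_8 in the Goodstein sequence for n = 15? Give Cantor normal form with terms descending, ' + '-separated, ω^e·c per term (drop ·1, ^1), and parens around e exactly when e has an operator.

ω + 10

(0) 15|_5 = 3·5 ↦ 3·6|_6 = 18 ⇒ 17
(1) 17|_6 = 2·6 + 5 ↦ 2·7 + 5|_7 = 19 ⇒ 18
(2) 18|_7 = 2·7 + 4 ↦ 2·8 + 4|_8 = 20 ⇒ 19
(3) 19|_8 = 2·8 + 3 ↦ 2·9 + 3|_9 = 21 ⇒ 20
(4) 20|_9 = 2·9 + 2 ↦ 2·10 + 2|_10 = 22 ⇒ 21
(5) 21|_10 = 2·10 + 1 ↦ 2·11 + 1|_11 = 23 ⇒ 22
(6) 22|_11 = 2·11 ↦ 2·12|_12 = 24 ⇒ 23
(7) 23|_12 = 12 + 11 ↦ 13 + 11|_13 = 24 ⇒ 23
(8) 23|_13 = 13 + 10 ↦ 14 + 10|_14 = 24 ⇒ 23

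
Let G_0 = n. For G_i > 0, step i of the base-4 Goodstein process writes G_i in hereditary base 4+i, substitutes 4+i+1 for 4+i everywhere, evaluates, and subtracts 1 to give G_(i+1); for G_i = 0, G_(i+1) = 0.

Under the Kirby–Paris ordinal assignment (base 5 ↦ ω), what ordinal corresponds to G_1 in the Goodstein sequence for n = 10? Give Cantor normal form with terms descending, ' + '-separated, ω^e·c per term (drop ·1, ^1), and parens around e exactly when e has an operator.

ω·2 + 1

10 —HB4→ 2·4 + 2 —bump→ 2·5 + 2 = 12 —(−1)→ 11
11 —HB5→ 2·5 + 1 —bump→ 2·6 + 1 = 13 —(−1)→ 12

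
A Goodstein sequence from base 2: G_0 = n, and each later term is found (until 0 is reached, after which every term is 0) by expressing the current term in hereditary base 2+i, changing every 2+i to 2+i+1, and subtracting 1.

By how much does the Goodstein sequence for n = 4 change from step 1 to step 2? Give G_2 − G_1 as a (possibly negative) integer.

(0) 4|_2 = 2^2 ↦ 3^3|_3 = 27 ⇒ 26
(1) 26|_3 = 2·3^2 + 2·3 + 2 ↦ 2·4^2 + 2·4 + 2|_4 = 42 ⇒ 41

15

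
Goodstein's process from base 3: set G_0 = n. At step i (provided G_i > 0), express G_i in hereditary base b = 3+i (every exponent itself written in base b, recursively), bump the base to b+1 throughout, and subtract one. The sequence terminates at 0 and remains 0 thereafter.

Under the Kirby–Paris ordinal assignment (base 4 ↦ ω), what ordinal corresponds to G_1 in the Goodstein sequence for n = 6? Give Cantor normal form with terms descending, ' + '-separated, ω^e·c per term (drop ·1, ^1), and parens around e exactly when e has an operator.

ω + 3

i=0: 6 = 2·3 (b=3); 3→4: 2·4 = 8; 8−1 = 7
i=1: 7 = 4 + 3 (b=4); 4→5: 5 + 3 = 8; 8−1 = 7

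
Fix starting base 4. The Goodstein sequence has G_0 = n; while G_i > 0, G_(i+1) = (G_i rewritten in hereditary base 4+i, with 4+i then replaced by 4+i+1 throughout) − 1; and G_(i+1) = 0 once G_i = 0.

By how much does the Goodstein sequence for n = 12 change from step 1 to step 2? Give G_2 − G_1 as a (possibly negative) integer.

1

[0] 12 ≡ 3·4 (base 4). Lift 5: 15. −1: 14.
[1] 14 ≡ 2·5 + 4 (base 5). Lift 6: 16. −1: 15.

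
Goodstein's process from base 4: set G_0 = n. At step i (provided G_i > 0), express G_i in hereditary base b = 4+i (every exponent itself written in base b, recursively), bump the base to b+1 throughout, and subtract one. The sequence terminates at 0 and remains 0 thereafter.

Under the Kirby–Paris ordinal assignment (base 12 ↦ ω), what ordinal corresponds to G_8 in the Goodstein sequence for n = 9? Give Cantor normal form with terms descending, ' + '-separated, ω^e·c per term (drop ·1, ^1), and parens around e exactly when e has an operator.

11

step 0: 9 = 2·4 + 1; sub 5 for 4: 2·5 + 1; = 11; G_1 = 11−1 = 10
step 1: 10 = 2·5; sub 6 for 5: 2·6; = 12; G_2 = 12−1 = 11
step 2: 11 = 6 + 5; sub 7 for 6: 7 + 5; = 12; G_3 = 12−1 = 11
step 3: 11 = 7 + 4; sub 8 for 7: 8 + 4; = 12; G_4 = 12−1 = 11
step 4: 11 = 8 + 3; sub 9 for 8: 9 + 3; = 12; G_5 = 12−1 = 11
step 5: 11 = 9 + 2; sub 10 for 9: 10 + 2; = 12; G_6 = 12−1 = 11
step 6: 11 = 10 + 1; sub 11 for 10: 11 + 1; = 12; G_7 = 12−1 = 11
step 7: 11 = 11; sub 12 for 11: 12; = 12; G_8 = 12−1 = 11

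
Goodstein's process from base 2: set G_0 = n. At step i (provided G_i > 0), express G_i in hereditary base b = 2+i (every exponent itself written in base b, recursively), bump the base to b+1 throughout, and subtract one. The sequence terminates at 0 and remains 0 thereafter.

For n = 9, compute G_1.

81

step 0: 9 = 2^(2 + 1) + 1; sub 3 for 2: 3^(3 + 1) + 1; = 82; G_1 = 82−1 = 81
step 1: 81 = 3^(3 + 1); sub 4 for 3: 4^(4 + 1); = 1024; G_2 = 1024−1 = 1023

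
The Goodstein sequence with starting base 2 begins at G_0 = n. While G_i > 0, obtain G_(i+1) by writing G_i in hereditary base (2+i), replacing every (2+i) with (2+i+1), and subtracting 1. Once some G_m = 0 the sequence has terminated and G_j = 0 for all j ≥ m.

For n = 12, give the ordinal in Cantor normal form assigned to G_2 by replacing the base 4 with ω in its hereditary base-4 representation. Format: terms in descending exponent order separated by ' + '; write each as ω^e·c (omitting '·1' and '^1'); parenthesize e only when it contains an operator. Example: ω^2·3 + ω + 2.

step 0: 12 = 2^(2 + 1) + 2^2; sub 3 for 2: 3^(3 + 1) + 3^3; = 108; G_1 = 108−1 = 107
step 1: 107 = 3^(3 + 1) + 2·3^2 + 2·3 + 2; sub 4 for 3: 4^(4 + 1) + 2·4^2 + 2·4 + 2; = 1066; G_2 = 1066−1 = 1065
step 2: 1065 = 4^(4 + 1) + 2·4^2 + 2·4 + 1; sub 5 for 4: 5^(5 + 1) + 2·5^2 + 2·5 + 1; = 15686; G_3 = 15686−1 = 15685

ω^(ω + 1) + ω^2·2 + ω·2 + 1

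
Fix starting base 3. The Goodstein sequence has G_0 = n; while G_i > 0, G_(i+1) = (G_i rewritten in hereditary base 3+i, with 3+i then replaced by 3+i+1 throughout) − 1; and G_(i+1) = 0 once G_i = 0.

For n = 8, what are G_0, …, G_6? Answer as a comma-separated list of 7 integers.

8, 9, 10, 11, 11, 11, 11

i=0: 8 = 2·3 + 2 (b=3); 3→4: 2·4 + 2 = 10; 10−1 = 9
i=1: 9 = 2·4 + 1 (b=4); 4→5: 2·5 + 1 = 11; 11−1 = 10
i=2: 10 = 2·5 (b=5); 5→6: 2·6 = 12; 12−1 = 11
i=3: 11 = 6 + 5 (b=6); 6→7: 7 + 5 = 12; 12−1 = 11
i=4: 11 = 7 + 4 (b=7); 7→8: 8 + 4 = 12; 12−1 = 11
i=5: 11 = 8 + 3 (b=8); 8→9: 9 + 3 = 12; 12−1 = 11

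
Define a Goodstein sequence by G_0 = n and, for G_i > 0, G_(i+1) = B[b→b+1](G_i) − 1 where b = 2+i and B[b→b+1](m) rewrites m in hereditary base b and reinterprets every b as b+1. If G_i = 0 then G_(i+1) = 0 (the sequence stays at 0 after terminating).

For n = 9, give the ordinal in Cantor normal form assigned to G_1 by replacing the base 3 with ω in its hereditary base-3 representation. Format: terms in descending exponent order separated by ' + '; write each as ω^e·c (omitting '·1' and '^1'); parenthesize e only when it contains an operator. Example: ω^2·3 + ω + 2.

(0) 9|_2 = 2^(2 + 1) + 1 ↦ 3^(3 + 1) + 1|_3 = 82 ⇒ 81
(1) 81|_3 = 3^(3 + 1) ↦ 4^(4 + 1)|_4 = 1024 ⇒ 1023

ω^(ω + 1)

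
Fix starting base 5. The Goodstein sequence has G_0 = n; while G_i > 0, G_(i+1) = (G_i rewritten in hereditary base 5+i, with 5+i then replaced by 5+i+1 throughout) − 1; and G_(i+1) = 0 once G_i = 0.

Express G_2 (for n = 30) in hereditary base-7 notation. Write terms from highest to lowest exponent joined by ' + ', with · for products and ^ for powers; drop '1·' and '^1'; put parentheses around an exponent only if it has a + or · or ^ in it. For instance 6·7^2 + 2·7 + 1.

step 0: 30 = 5^2 + 5; sub 6 for 5: 6^2 + 6; = 42; G_1 = 42−1 = 41
step 1: 41 = 6^2 + 5; sub 7 for 6: 7^2 + 5; = 54; G_2 = 54−1 = 53
step 2: 53 = 7^2 + 4; sub 8 for 7: 8^2 + 4; = 68; G_3 = 68−1 = 67

7^2 + 4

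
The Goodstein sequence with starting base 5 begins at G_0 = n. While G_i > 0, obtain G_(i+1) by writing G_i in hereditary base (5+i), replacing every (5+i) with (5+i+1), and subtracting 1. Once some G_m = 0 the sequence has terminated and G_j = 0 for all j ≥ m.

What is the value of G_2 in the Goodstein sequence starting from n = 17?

21

G_0=17  [base 5] 3·5 + 2  →[5↦6]→  3·6 + 2 = 20  −1 ⇒ G_1=19
G_1=19  [base 6] 3·6 + 1  →[6↦7]→  3·7 + 1 = 22  −1 ⇒ G_2=21
G_2=21  [base 7] 3·7  →[7↦8]→  3·8 = 24  −1 ⇒ G_3=23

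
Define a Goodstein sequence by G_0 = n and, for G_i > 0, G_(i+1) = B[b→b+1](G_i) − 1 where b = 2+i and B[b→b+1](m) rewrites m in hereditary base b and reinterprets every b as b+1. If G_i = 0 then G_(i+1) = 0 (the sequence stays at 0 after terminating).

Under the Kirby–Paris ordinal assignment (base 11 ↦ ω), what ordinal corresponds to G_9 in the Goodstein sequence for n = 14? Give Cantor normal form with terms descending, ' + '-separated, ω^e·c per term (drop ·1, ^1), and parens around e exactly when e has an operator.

ω^(ω + 1) + ω^5·5 + ω^4·5 + ω^3·5 + ω^2·5 + ω·5

base 2: 14 = 2^(2 + 1) + 2^2 + 2; at 3: 3^(3 + 1) + 3^3 + 3 = 111; next = 110
base 3: 110 = 3^(3 + 1) + 3^3 + 2; at 4: 4^(4 + 1) + 4^4 + 2 = 1282; next = 1281
base 4: 1281 = 4^(4 + 1) + 4^4 + 1; at 5: 5^(5 + 1) + 5^5 + 1 = 18751; next = 18750
base 5: 18750 = 5^(5 + 1) + 5^5; at 6: 6^(6 + 1) + 6^6 = 326592; next = 326591
base 6: 326591 = 6^(6 + 1) + 5·6^5 + 5·6^4 + 5·6^3 + 5·6^2 + 5·6 + 5; at 7: 7^(7 + 1) + 5·7^5 + 5·7^4 + 5·7^3 + 5·7^2 + 5·7 + 5 = 5862841; next = 5862840
base 7: 5862840 = 7^(7 + 1) + 5·7^5 + 5·7^4 + 5·7^3 + 5·7^2 + 5·7 + 4; at 8: 8^(8 + 1) + 5·8^5 + 5·8^4 + 5·8^3 + 5·8^2 + 5·8 + 4 = 134404972; next = 134404971
base 8: 134404971 = 8^(8 + 1) + 5·8^5 + 5·8^4 + 5·8^3 + 5·8^2 + 5·8 + 3; at 9: 9^(9 + 1) + 5·9^5 + 5·9^4 + 5·9^3 + 5·9^2 + 5·9 + 3 = 3487116549; next = 3487116548
base 9: 3487116548 = 9^(9 + 1) + 5·9^5 + 5·9^4 + 5·9^3 + 5·9^2 + 5·9 + 2; at 10: 10^(10 + 1) + 5·10^5 + 5·10^4 + 5·10^3 + 5·10^2 + 5·10 + 2 = 100000555552; next = 100000555551
base 10: 100000555551 = 10^(10 + 1) + 5·10^5 + 5·10^4 + 5·10^3 + 5·10^2 + 5·10 + 1; at 11: 11^(11 + 1) + 5·11^5 + 5·11^4 + 5·11^3 + 5·11^2 + 5·11 + 1 = 3138429262497; next = 3138429262496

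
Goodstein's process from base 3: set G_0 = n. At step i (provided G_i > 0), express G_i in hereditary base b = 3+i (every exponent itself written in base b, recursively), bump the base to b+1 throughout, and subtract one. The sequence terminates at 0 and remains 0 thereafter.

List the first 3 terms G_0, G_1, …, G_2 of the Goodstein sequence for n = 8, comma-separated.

8, 9, 10

G_0=8  [base 3] 2·3 + 2  →[3↦4]→  2·4 + 2 = 10  −1 ⇒ G_1=9
G_1=9  [base 4] 2·4 + 1  →[4↦5]→  2·5 + 1 = 11  −1 ⇒ G_2=10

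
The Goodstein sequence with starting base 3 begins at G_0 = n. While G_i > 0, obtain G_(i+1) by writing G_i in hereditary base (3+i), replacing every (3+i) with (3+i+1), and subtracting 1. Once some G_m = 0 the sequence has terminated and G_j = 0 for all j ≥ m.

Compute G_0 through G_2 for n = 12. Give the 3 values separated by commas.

step 0: 12 = 3^2 + 3; sub 4 for 3: 4^2 + 4; = 20; G_1 = 20−1 = 19
step 1: 19 = 4^2 + 3; sub 5 for 4: 5^2 + 3; = 28; G_2 = 28−1 = 27

12, 19, 27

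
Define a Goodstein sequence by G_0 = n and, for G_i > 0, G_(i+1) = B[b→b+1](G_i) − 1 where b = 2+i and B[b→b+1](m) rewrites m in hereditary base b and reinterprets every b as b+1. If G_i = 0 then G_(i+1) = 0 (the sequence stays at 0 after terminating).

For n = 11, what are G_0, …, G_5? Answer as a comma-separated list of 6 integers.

i=0: 11 = 2^(2 + 1) + 2 + 1 (b=2); 2→3: 3^(3 + 1) + 3 + 1 = 85; 85−1 = 84
i=1: 84 = 3^(3 + 1) + 3 (b=3); 3→4: 4^(4 + 1) + 4 = 1028; 1028−1 = 1027
i=2: 1027 = 4^(4 + 1) + 3 (b=4); 4→5: 5^(5 + 1) + 3 = 15628; 15628−1 = 15627
i=3: 15627 = 5^(5 + 1) + 2 (b=5); 5→6: 6^(6 + 1) + 2 = 279938; 279938−1 = 279937
i=4: 279937 = 6^(6 + 1) + 1 (b=6); 6→7: 7^(7 + 1) + 1 = 5764802; 5764802−1 = 5764801

11, 84, 1027, 15627, 279937, 5764801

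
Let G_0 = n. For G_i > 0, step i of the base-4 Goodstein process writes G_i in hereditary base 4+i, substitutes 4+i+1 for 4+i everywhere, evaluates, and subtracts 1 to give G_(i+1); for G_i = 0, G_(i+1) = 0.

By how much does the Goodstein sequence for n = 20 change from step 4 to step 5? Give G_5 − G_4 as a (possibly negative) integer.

step 0: 20 = 4^2 + 4; sub 5 for 4: 5^2 + 5; = 30; G_1 = 30−1 = 29
step 1: 29 = 5^2 + 4; sub 6 for 5: 6^2 + 4; = 40; G_2 = 40−1 = 39
step 2: 39 = 6^2 + 3; sub 7 for 6: 7^2 + 3; = 52; G_3 = 52−1 = 51
step 3: 51 = 7^2 + 2; sub 8 for 7: 8^2 + 2; = 66; G_4 = 66−1 = 65
step 4: 65 = 8^2 + 1; sub 9 for 8: 9^2 + 1; = 82; G_5 = 82−1 = 81

16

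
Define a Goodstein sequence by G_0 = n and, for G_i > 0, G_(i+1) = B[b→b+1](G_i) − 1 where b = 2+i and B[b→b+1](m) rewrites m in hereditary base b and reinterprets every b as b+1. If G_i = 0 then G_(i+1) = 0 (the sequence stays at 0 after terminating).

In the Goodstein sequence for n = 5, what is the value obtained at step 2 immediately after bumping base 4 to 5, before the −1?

5 —HB2→ 2^2 + 1 —bump→ 3^3 + 1 = 28 —(−1)→ 27
27 —HB3→ 3^3 —bump→ 4^4 = 256 —(−1)→ 255
255 —HB4→ 3·4^3 + 3·4^2 + 3·4 + 3 —bump→ 3·5^3 + 3·5^2 + 3·5 + 3 = 468 —(−1)→ 467

468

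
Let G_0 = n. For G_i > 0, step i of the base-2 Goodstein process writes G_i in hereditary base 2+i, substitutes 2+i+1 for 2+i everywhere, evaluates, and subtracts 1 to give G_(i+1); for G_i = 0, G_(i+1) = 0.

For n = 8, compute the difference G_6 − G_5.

G_0=8  [base 2] 2^(2 + 1)  →[2↦3]→  3^(3 + 1) = 81  −1 ⇒ G_1=80
G_1=80  [base 3] 2·3^3 + 2·3^2 + 2·3 + 2  →[3↦4]→  2·4^4 + 2·4^2 + 2·4 + 2 = 554  −1 ⇒ G_2=553
G_2=553  [base 4] 2·4^4 + 2·4^2 + 2·4 + 1  →[4↦5]→  2·5^5 + 2·5^2 + 2·5 + 1 = 6311  −1 ⇒ G_3=6310
G_3=6310  [base 5] 2·5^5 + 2·5^2 + 2·5  →[5↦6]→  2·6^6 + 2·6^2 + 2·6 = 93396  −1 ⇒ G_4=93395
G_4=93395  [base 6] 2·6^6 + 2·6^2 + 6 + 5  →[6↦7]→  2·7^7 + 2·7^2 + 7 + 5 = 1647196  −1 ⇒ G_5=1647195
G_5=1647195  [base 7] 2·7^7 + 2·7^2 + 7 + 4  →[7↦8]→  2·8^8 + 2·8^2 + 8 + 4 = 33554572  −1 ⇒ G_6=33554571

31907376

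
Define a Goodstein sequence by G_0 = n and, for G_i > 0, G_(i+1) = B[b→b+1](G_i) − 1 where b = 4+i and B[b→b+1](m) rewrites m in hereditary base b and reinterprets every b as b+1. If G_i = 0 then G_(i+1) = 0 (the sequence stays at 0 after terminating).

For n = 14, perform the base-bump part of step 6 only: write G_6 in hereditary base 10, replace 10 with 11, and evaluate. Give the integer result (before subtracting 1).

25

base 4: 14 = 3·4 + 2; at 5: 3·5 + 2 = 17; next = 16
base 5: 16 = 3·5 + 1; at 6: 3·6 + 1 = 19; next = 18
base 6: 18 = 3·6; at 7: 3·7 = 21; next = 20
base 7: 20 = 2·7 + 6; at 8: 2·8 + 6 = 22; next = 21
base 8: 21 = 2·8 + 5; at 9: 2·9 + 5 = 23; next = 22
base 9: 22 = 2·9 + 4; at 10: 2·10 + 4 = 24; next = 23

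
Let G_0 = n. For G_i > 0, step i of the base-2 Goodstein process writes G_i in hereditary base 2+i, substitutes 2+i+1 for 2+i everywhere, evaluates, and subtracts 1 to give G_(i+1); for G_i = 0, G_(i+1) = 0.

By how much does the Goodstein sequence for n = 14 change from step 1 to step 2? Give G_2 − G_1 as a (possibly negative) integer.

(0) 14|_2 = 2^(2 + 1) + 2^2 + 2 ↦ 3^(3 + 1) + 3^3 + 3|_3 = 111 ⇒ 110
(1) 110|_3 = 3^(3 + 1) + 3^3 + 2 ↦ 4^(4 + 1) + 4^4 + 2|_4 = 1282 ⇒ 1281

1171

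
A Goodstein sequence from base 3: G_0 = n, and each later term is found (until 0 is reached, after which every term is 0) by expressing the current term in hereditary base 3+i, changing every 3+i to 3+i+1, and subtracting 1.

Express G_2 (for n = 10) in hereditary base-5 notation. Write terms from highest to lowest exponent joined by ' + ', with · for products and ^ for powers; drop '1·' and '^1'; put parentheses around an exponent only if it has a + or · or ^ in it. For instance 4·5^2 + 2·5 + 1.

G_0=10  [base 3] 3^2 + 1  →[3↦4]→  4^2 + 1 = 17  −1 ⇒ G_1=16
G_1=16  [base 4] 4^2  →[4↦5]→  5^2 = 25  −1 ⇒ G_2=24
G_2=24  [base 5] 4·5 + 4  →[5↦6]→  4·6 + 4 = 28  −1 ⇒ G_3=27

4·5 + 4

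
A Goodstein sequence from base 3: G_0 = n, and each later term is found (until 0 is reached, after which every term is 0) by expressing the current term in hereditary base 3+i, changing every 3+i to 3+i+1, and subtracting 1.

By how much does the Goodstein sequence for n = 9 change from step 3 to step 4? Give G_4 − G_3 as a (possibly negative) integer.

2

G_0=9  [base 3] 3^2  →[3↦4]→  4^2 = 16  −1 ⇒ G_1=15
G_1=15  [base 4] 3·4 + 3  →[4↦5]→  3·5 + 3 = 18  −1 ⇒ G_2=17
G_2=17  [base 5] 3·5 + 2  →[5↦6]→  3·6 + 2 = 20  −1 ⇒ G_3=19
G_3=19  [base 6] 3·6 + 1  →[6↦7]→  3·7 + 1 = 22  −1 ⇒ G_4=21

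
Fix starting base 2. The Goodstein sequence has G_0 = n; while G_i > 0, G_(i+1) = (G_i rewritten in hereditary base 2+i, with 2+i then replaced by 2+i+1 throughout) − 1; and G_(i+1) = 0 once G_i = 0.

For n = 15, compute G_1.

111

step 0: 15 = 2^(2 + 1) + 2^2 + 2 + 1; sub 3 for 2: 3^(3 + 1) + 3^3 + 3 + 1; = 112; G_1 = 112−1 = 111
step 1: 111 = 3^(3 + 1) + 3^3 + 3; sub 4 for 3: 4^(4 + 1) + 4^4 + 4; = 1284; G_2 = 1284−1 = 1283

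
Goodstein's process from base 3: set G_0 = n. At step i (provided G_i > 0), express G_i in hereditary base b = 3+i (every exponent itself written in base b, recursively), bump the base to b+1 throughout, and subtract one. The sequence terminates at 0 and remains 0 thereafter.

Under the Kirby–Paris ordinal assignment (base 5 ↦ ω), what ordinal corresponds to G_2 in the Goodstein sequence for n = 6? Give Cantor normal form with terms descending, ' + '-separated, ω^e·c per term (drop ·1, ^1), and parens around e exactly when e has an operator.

ω + 2

step 0: 6 = 2·3; sub 4 for 3: 2·4; = 8; G_1 = 8−1 = 7
step 1: 7 = 4 + 3; sub 5 for 4: 5 + 3; = 8; G_2 = 8−1 = 7
step 2: 7 = 5 + 2; sub 6 for 5: 6 + 2; = 8; G_3 = 8−1 = 7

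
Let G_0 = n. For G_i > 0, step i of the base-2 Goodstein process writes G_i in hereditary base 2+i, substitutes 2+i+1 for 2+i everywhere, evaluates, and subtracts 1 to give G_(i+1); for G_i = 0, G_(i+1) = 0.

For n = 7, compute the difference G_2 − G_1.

229

i=0: 7 = 2^2 + 2 + 1 (b=2); 2→3: 3^3 + 3 + 1 = 31; 31−1 = 30
i=1: 30 = 3^3 + 3 (b=3); 3→4: 4^4 + 4 = 260; 260−1 = 259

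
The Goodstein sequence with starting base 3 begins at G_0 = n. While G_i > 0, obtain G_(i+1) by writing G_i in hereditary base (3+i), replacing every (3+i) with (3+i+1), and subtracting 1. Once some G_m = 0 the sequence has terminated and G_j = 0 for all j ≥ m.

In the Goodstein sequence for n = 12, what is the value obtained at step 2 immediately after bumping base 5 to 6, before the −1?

i=0: 12 = 3^2 + 3 (b=3); 3→4: 4^2 + 4 = 20; 20−1 = 19
i=1: 19 = 4^2 + 3 (b=4); 4→5: 5^2 + 3 = 28; 28−1 = 27
i=2: 27 = 5^2 + 2 (b=5); 5→6: 6^2 + 2 = 38; 38−1 = 37

38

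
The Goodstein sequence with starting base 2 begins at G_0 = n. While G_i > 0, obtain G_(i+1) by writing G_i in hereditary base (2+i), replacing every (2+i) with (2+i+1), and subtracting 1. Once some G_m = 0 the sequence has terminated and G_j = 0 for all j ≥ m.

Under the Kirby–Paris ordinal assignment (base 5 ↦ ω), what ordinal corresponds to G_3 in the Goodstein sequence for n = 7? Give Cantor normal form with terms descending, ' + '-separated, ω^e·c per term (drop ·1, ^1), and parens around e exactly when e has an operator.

ω^ω + 2

G_0=7  [base 2] 2^2 + 2 + 1  →[2↦3]→  3^3 + 3 + 1 = 31  −1 ⇒ G_1=30
G_1=30  [base 3] 3^3 + 3  →[3↦4]→  4^4 + 4 = 260  −1 ⇒ G_2=259
G_2=259  [base 4] 4^4 + 3  →[4↦5]→  5^5 + 3 = 3128  −1 ⇒ G_3=3127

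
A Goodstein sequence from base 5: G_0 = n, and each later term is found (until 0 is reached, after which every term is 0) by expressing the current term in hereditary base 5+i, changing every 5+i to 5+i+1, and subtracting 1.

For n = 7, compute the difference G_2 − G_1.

0

i=0: 7 = 5 + 2 (b=5); 5→6: 6 + 2 = 8; 8−1 = 7
i=1: 7 = 6 + 1 (b=6); 6→7: 7 + 1 = 8; 8−1 = 7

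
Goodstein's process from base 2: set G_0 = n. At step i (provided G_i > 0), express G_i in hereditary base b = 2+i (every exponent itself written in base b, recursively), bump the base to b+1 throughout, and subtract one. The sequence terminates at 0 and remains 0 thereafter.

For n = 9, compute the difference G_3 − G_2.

8819

(0) 9|_2 = 2^(2 + 1) + 1 ↦ 3^(3 + 1) + 1|_3 = 82 ⇒ 81
(1) 81|_3 = 3^(3 + 1) ↦ 4^(4 + 1)|_4 = 1024 ⇒ 1023
(2) 1023|_4 = 3·4^4 + 3·4^3 + 3·4^2 + 3·4 + 3 ↦ 3·5^5 + 3·5^3 + 3·5^2 + 3·5 + 3|_5 = 9843 ⇒ 9842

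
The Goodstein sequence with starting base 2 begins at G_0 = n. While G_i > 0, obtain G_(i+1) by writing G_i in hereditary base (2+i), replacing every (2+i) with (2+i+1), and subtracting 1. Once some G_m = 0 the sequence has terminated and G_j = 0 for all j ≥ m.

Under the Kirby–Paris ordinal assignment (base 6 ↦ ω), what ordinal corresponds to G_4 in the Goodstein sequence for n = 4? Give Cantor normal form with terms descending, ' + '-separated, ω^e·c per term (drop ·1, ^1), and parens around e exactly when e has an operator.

4 —HB2→ 2^2 —bump→ 3^3 = 27 —(−1)→ 26
26 —HB3→ 2·3^2 + 2·3 + 2 —bump→ 2·4^2 + 2·4 + 2 = 42 —(−1)→ 41
41 —HB4→ 2·4^2 + 2·4 + 1 —bump→ 2·5^2 + 2·5 + 1 = 61 —(−1)→ 60
60 —HB5→ 2·5^2 + 2·5 —bump→ 2·6^2 + 2·6 = 84 —(−1)→ 83
83 —HB6→ 2·6^2 + 6 + 5 —bump→ 2·7^2 + 7 + 5 = 110 —(−1)→ 109

ω^2·2 + ω + 5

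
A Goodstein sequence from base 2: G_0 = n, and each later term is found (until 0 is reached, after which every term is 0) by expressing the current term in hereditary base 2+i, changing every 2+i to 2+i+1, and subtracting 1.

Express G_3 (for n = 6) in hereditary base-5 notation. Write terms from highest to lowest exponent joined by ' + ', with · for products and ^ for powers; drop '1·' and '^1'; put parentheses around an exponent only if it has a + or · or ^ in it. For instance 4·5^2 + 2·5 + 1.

[0] 6 ≡ 2^2 + 2 (base 2). Lift 3: 30. −1: 29.
[1] 29 ≡ 3^3 + 2 (base 3). Lift 4: 258. −1: 257.
[2] 257 ≡ 4^4 + 1 (base 4). Lift 5: 3126. −1: 3125.
[3] 3125 ≡ 5^5 (base 5). Lift 6: 46656. −1: 46655.

5^5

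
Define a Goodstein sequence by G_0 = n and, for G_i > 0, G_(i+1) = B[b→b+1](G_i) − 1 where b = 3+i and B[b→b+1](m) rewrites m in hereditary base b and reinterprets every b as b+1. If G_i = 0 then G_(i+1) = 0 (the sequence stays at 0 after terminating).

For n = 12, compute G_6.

12 —HB3→ 3^2 + 3 —bump→ 4^2 + 4 = 20 —(−1)→ 19
19 —HB4→ 4^2 + 3 —bump→ 5^2 + 3 = 28 —(−1)→ 27
27 —HB5→ 5^2 + 2 —bump→ 6^2 + 2 = 38 —(−1)→ 37
37 —HB6→ 6^2 + 1 —bump→ 7^2 + 1 = 50 —(−1)→ 49
49 —HB7→ 7^2 —bump→ 8^2 = 64 —(−1)→ 63
63 —HB8→ 7·8 + 7 —bump→ 7·9 + 7 = 70 —(−1)→ 69

69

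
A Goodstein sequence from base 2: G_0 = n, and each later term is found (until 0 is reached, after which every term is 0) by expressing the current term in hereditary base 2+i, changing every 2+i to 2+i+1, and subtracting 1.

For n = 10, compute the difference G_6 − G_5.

G_0=10  [base 2] 2^(2 + 1) + 2  →[2↦3]→  3^(3 + 1) + 3 = 84  −1 ⇒ G_1=83
G_1=83  [base 3] 3^(3 + 1) + 2  →[3↦4]→  4^(4 + 1) + 2 = 1026  −1 ⇒ G_2=1025
G_2=1025  [base 4] 4^(4 + 1) + 1  →[4↦5]→  5^(5 + 1) + 1 = 15626  −1 ⇒ G_3=15625
G_3=15625  [base 5] 5^(5 + 1)  →[5↦6]→  6^(6 + 1) = 279936  −1 ⇒ G_4=279935
G_4=279935  [base 6] 5·6^6 + 5·6^5 + 5·6^4 + 5·6^3 + 5·6^2 + 5·6 + 5  →[6↦7]→  5·7^7 + 5·7^5 + 5·7^4 + 5·7^3 + 5·7^2 + 5·7 + 5 = 4215755  −1 ⇒ G_5=4215754
G_5=4215754  [base 7] 5·7^7 + 5·7^5 + 5·7^4 + 5·7^3 + 5·7^2 + 5·7 + 4  →[7↦8]→  5·8^8 + 5·8^5 + 5·8^4 + 5·8^3 + 5·8^2 + 5·8 + 4 = 84073324  −1 ⇒ G_6=84073323

79857569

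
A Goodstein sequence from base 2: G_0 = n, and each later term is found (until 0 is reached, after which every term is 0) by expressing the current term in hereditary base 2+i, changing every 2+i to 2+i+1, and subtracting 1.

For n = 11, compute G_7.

2749609302

i=0: 11 = 2^(2 + 1) + 2 + 1 (b=2); 2→3: 3^(3 + 1) + 3 + 1 = 85; 85−1 = 84
i=1: 84 = 3^(3 + 1) + 3 (b=3); 3→4: 4^(4 + 1) + 4 = 1028; 1028−1 = 1027
i=2: 1027 = 4^(4 + 1) + 3 (b=4); 4→5: 5^(5 + 1) + 3 = 15628; 15628−1 = 15627
i=3: 15627 = 5^(5 + 1) + 2 (b=5); 5→6: 6^(6 + 1) + 2 = 279938; 279938−1 = 279937
i=4: 279937 = 6^(6 + 1) + 1 (b=6); 6→7: 7^(7 + 1) + 1 = 5764802; 5764802−1 = 5764801
i=5: 5764801 = 7^(7 + 1) (b=7); 7→8: 8^(8 + 1) = 134217728; 134217728−1 = 134217727
i=6: 134217727 = 7·8^8 + 7·8^7 + 7·8^6 + 7·8^5 + 7·8^4 + 7·8^3 + 7·8^2 + 7·8 + 7 (b=8); 8→9: 7·9^9 + 7·9^7 + 7·9^6 + 7·9^5 + 7·9^4 + 7·9^3 + 7·9^2 + 7·9 + 7 = 2749609303; 2749609303−1 = 2749609302
i=7: 2749609302 = 7·9^9 + 7·9^7 + 7·9^6 + 7·9^5 + 7·9^4 + 7·9^3 + 7·9^2 + 7·9 + 6 (b=9); 9→10: 7·10^10 + 7·10^7 + 7·10^6 + 7·10^5 + 7·10^4 + 7·10^3 + 7·10^2 + 7·10 + 6 = 70077777776; 70077777776−1 = 70077777775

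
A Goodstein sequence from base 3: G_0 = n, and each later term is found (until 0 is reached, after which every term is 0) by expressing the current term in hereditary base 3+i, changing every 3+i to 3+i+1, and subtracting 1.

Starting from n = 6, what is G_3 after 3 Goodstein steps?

6 —HB3→ 2·3 —bump→ 2·4 = 8 —(−1)→ 7
7 —HB4→ 4 + 3 —bump→ 5 + 3 = 8 —(−1)→ 7
7 —HB5→ 5 + 2 —bump→ 6 + 2 = 8 —(−1)→ 7
7 —HB6→ 6 + 1 —bump→ 7 + 1 = 8 —(−1)→ 7

7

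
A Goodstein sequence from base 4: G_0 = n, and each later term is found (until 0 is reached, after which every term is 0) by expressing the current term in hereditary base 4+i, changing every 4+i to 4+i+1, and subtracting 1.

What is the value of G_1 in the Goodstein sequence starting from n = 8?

G_0=8  [base 4] 2·4  →[4↦5]→  2·5 = 10  −1 ⇒ G_1=9
G_1=9  [base 5] 5 + 4  →[5↦6]→  6 + 4 = 10  −1 ⇒ G_2=9

9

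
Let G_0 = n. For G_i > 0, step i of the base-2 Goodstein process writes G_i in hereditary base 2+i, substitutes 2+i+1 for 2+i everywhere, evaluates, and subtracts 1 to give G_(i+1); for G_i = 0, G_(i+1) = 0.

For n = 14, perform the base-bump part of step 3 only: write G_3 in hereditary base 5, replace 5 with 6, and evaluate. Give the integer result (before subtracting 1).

326592

G_0 = 14. HB_2(14) = 2^(2 + 1) + 2^2 + 2. Bump = 111. G_1 = 110.
G_1 = 110. HB_3(110) = 3^(3 + 1) + 3^3 + 2. Bump = 1282. G_2 = 1281.
G_2 = 1281. HB_4(1281) = 4^(4 + 1) + 4^4 + 1. Bump = 18751. G_3 = 18750.
G_3 = 18750. HB_5(18750) = 5^(5 + 1) + 5^5. Bump = 326592. G_4 = 326591.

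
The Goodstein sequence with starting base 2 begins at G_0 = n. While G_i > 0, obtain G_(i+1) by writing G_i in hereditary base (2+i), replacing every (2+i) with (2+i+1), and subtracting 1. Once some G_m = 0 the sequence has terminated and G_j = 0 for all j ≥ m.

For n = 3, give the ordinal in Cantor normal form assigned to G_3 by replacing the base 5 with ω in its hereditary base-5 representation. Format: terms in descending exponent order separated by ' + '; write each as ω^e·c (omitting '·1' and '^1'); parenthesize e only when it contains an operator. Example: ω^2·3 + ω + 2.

G_0=3  [base 2] 2 + 1  →[2↦3]→  3 + 1 = 4  −1 ⇒ G_1=3
G_1=3  [base 3] 3  →[3↦4]→  4 = 4  −1 ⇒ G_2=3
G_2=3  [base 4] 3  →[4↦5]→  3 = 3  −1 ⇒ G_3=2
G_3=2  [base 5] 2  →[5↦6]→  2 = 2  −1 ⇒ G_4=1

2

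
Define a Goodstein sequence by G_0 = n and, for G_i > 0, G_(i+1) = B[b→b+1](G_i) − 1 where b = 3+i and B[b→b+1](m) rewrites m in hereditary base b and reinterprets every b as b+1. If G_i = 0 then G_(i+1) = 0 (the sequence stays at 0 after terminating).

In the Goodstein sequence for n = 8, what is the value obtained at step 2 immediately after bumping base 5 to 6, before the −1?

12

G_0=8  [base 3] 2·3 + 2  →[3↦4]→  2·4 + 2 = 10  −1 ⇒ G_1=9
G_1=9  [base 4] 2·4 + 1  →[4↦5]→  2·5 + 1 = 11  −1 ⇒ G_2=10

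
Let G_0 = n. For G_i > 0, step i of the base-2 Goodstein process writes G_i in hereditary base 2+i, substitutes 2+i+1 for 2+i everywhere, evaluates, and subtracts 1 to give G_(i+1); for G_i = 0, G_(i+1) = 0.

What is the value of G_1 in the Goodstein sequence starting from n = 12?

107

i=0: 12 = 2^(2 + 1) + 2^2 (b=2); 2→3: 3^(3 + 1) + 3^3 = 108; 108−1 = 107
i=1: 107 = 3^(3 + 1) + 2·3^2 + 2·3 + 2 (b=3); 3→4: 4^(4 + 1) + 2·4^2 + 2·4 + 2 = 1066; 1066−1 = 1065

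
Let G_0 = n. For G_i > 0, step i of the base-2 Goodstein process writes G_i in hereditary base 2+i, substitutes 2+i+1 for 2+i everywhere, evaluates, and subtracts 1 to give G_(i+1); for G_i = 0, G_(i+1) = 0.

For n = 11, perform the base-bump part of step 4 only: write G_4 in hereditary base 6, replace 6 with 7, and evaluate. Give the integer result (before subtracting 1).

i=0: 11 = 2^(2 + 1) + 2 + 1 (b=2); 2→3: 3^(3 + 1) + 3 + 1 = 85; 85−1 = 84
i=1: 84 = 3^(3 + 1) + 3 (b=3); 3→4: 4^(4 + 1) + 4 = 1028; 1028−1 = 1027
i=2: 1027 = 4^(4 + 1) + 3 (b=4); 4→5: 5^(5 + 1) + 3 = 15628; 15628−1 = 15627
i=3: 15627 = 5^(5 + 1) + 2 (b=5); 5→6: 6^(6 + 1) + 2 = 279938; 279938−1 = 279937
i=4: 279937 = 6^(6 + 1) + 1 (b=6); 6→7: 7^(7 + 1) + 1 = 5764802; 5764802−1 = 5764801

5764802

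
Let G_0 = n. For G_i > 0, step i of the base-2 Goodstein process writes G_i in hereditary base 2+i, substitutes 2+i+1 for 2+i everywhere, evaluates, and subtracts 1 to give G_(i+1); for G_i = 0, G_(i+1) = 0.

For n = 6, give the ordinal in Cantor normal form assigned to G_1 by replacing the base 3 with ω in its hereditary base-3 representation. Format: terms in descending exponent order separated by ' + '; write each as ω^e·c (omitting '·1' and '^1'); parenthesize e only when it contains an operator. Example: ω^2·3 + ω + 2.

G_0=6  [base 2] 2^2 + 2  →[2↦3]→  3^3 + 3 = 30  −1 ⇒ G_1=29
G_1=29  [base 3] 3^3 + 2  →[3↦4]→  4^4 + 2 = 258  −1 ⇒ G_2=257

ω^ω + 2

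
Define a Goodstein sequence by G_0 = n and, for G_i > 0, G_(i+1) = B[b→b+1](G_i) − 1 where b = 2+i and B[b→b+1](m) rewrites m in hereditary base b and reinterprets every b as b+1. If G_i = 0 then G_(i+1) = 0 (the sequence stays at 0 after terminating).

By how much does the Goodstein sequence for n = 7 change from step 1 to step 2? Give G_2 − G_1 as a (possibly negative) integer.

7 —HB2→ 2^2 + 2 + 1 —bump→ 3^3 + 3 + 1 = 31 —(−1)→ 30
30 —HB3→ 3^3 + 3 —bump→ 4^4 + 4 = 260 —(−1)→ 259

229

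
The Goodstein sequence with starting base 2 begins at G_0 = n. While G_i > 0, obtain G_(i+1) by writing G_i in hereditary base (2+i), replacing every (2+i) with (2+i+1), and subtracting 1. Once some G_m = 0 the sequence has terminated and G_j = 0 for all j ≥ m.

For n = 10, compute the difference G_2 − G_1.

942

G_0=10  [base 2] 2^(2 + 1) + 2  →[2↦3]→  3^(3 + 1) + 3 = 84  −1 ⇒ G_1=83
G_1=83  [base 3] 3^(3 + 1) + 2  →[3↦4]→  4^(4 + 1) + 2 = 1026  −1 ⇒ G_2=1025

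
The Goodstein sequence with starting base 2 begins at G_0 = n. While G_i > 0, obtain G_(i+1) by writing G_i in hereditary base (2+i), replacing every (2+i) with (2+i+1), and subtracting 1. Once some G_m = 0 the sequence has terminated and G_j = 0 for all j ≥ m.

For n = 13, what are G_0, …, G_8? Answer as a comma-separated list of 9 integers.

13, 108, 1279, 16092, 280711, 5765998, 134219479, 3486786855, 100000003325

i=0: 13 = 2^(2 + 1) + 2^2 + 1 (b=2); 2→3: 3^(3 + 1) + 3^3 + 1 = 109; 109−1 = 108
i=1: 108 = 3^(3 + 1) + 3^3 (b=3); 3→4: 4^(4 + 1) + 4^4 = 1280; 1280−1 = 1279
i=2: 1279 = 4^(4 + 1) + 3·4^3 + 3·4^2 + 3·4 + 3 (b=4); 4→5: 5^(5 + 1) + 3·5^3 + 3·5^2 + 3·5 + 3 = 16093; 16093−1 = 16092
i=3: 16092 = 5^(5 + 1) + 3·5^3 + 3·5^2 + 3·5 + 2 (b=5); 5→6: 6^(6 + 1) + 3·6^3 + 3·6^2 + 3·6 + 2 = 280712; 280712−1 = 280711
i=4: 280711 = 6^(6 + 1) + 3·6^3 + 3·6^2 + 3·6 + 1 (b=6); 6→7: 7^(7 + 1) + 3·7^3 + 3·7^2 + 3·7 + 1 = 5765999; 5765999−1 = 5765998
i=5: 5765998 = 7^(7 + 1) + 3·7^3 + 3·7^2 + 3·7 (b=7); 7→8: 8^(8 + 1) + 3·8^3 + 3·8^2 + 3·8 = 134219480; 134219480−1 = 134219479
i=6: 134219479 = 8^(8 + 1) + 3·8^3 + 3·8^2 + 2·8 + 7 (b=8); 8→9: 9^(9 + 1) + 3·9^3 + 3·9^2 + 2·9 + 7 = 3486786856; 3486786856−1 = 3486786855
i=7: 3486786855 = 9^(9 + 1) + 3·9^3 + 3·9^2 + 2·9 + 6 (b=9); 9→10: 10^(10 + 1) + 3·10^3 + 3·10^2 + 2·10 + 6 = 100000003326; 100000003326−1 = 100000003325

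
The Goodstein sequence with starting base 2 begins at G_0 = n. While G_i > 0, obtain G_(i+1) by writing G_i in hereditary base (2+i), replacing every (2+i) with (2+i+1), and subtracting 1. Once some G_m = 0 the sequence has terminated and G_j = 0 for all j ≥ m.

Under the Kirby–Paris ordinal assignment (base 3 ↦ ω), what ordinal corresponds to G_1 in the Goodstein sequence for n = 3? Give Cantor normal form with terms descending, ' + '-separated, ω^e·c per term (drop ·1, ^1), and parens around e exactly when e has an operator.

ω

G_0=3  [base 2] 2 + 1  →[2↦3]→  3 + 1 = 4  −1 ⇒ G_1=3
G_1=3  [base 3] 3  →[3↦4]→  4 = 4  −1 ⇒ G_2=3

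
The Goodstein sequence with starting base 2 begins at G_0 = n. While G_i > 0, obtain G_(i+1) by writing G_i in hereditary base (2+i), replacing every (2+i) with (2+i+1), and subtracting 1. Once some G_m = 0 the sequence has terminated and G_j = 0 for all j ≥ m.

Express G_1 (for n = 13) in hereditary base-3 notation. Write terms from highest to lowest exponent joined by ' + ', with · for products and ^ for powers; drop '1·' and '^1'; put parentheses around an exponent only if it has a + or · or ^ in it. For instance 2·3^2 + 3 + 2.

3^(3 + 1) + 3^3

[0] 13 ≡ 2^(2 + 1) + 2^2 + 1 (base 2). Lift 3: 109. −1: 108.
[1] 108 ≡ 3^(3 + 1) + 3^3 (base 3). Lift 4: 1280. −1: 1279.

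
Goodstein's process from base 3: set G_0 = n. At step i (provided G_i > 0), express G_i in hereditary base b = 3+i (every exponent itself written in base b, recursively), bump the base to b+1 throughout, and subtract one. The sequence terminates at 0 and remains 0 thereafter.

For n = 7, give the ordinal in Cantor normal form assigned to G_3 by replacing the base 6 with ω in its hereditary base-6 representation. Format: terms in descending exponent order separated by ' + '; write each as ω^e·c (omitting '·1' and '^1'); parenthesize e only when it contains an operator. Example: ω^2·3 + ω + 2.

ω + 3

G_0 = 7. HB_3(7) = 2·3 + 1. Bump = 9. G_1 = 8.
G_1 = 8. HB_4(8) = 2·4. Bump = 10. G_2 = 9.
G_2 = 9. HB_5(9) = 5 + 4. Bump = 10. G_3 = 9.
G_3 = 9. HB_6(9) = 6 + 3. Bump = 10. G_4 = 9.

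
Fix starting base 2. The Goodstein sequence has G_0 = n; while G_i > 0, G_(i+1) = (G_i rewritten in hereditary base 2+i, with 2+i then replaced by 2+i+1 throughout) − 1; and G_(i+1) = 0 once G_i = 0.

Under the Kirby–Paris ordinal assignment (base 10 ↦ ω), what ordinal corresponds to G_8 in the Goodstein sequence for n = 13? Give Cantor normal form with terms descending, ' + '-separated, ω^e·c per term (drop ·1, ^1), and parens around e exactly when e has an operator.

ω^(ω + 1) + ω^3·3 + ω^2·3 + ω·2 + 5

[0] 13 ≡ 2^(2 + 1) + 2^2 + 1 (base 2). Lift 3: 109. −1: 108.
[1] 108 ≡ 3^(3 + 1) + 3^3 (base 3). Lift 4: 1280. −1: 1279.
[2] 1279 ≡ 4^(4 + 1) + 3·4^3 + 3·4^2 + 3·4 + 3 (base 4). Lift 5: 16093. −1: 16092.
[3] 16092 ≡ 5^(5 + 1) + 3·5^3 + 3·5^2 + 3·5 + 2 (base 5). Lift 6: 280712. −1: 280711.
[4] 280711 ≡ 6^(6 + 1) + 3·6^3 + 3·6^2 + 3·6 + 1 (base 6). Lift 7: 5765999. −1: 5765998.
[5] 5765998 ≡ 7^(7 + 1) + 3·7^3 + 3·7^2 + 3·7 (base 7). Lift 8: 134219480. −1: 134219479.
[6] 134219479 ≡ 8^(8 + 1) + 3·8^3 + 3·8^2 + 2·8 + 7 (base 8). Lift 9: 3486786856. −1: 3486786855.
[7] 3486786855 ≡ 9^(9 + 1) + 3·9^3 + 3·9^2 + 2·9 + 6 (base 9). Lift 10: 100000003326. −1: 100000003325.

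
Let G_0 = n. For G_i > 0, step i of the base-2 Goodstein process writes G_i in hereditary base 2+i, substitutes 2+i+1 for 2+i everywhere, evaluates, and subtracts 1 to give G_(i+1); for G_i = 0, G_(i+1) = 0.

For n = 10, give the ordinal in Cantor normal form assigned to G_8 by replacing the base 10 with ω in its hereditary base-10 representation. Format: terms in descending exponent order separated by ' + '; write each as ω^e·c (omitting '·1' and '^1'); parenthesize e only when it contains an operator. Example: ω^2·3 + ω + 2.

ω^ω·5 + ω^5·5 + ω^4·5 + ω^3·5 + ω^2·5 + ω·5 + 1

[0] 10 ≡ 2^(2 + 1) + 2 (base 2). Lift 3: 84. −1: 83.
[1] 83 ≡ 3^(3 + 1) + 2 (base 3). Lift 4: 1026. −1: 1025.
[2] 1025 ≡ 4^(4 + 1) + 1 (base 4). Lift 5: 15626. −1: 15625.
[3] 15625 ≡ 5^(5 + 1) (base 5). Lift 6: 279936. −1: 279935.
[4] 279935 ≡ 5·6^6 + 5·6^5 + 5·6^4 + 5·6^3 + 5·6^2 + 5·6 + 5 (base 6). Lift 7: 4215755. −1: 4215754.
[5] 4215754 ≡ 5·7^7 + 5·7^5 + 5·7^4 + 5·7^3 + 5·7^2 + 5·7 + 4 (base 7). Lift 8: 84073324. −1: 84073323.
[6] 84073323 ≡ 5·8^8 + 5·8^5 + 5·8^4 + 5·8^3 + 5·8^2 + 5·8 + 3 (base 8). Lift 9: 1937434593. −1: 1937434592.
[7] 1937434592 ≡ 5·9^9 + 5·9^5 + 5·9^4 + 5·9^3 + 5·9^2 + 5·9 + 2 (base 9). Lift 10: 50000555552. −1: 50000555551.
[8] 50000555551 ≡ 5·10^10 + 5·10^5 + 5·10^4 + 5·10^3 + 5·10^2 + 5·10 + 1 (base 10). Lift 11: 1426559238831. −1: 1426559238830.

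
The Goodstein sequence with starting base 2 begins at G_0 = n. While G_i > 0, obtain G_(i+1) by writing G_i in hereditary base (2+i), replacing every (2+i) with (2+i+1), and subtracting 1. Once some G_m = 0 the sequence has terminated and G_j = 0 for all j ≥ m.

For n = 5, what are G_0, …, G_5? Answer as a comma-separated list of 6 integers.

5, 27, 255, 467, 775, 1197

base 2: 5 = 2^2 + 1; at 3: 3^3 + 1 = 28; next = 27
base 3: 27 = 3^3; at 4: 4^4 = 256; next = 255
base 4: 255 = 3·4^3 + 3·4^2 + 3·4 + 3; at 5: 3·5^3 + 3·5^2 + 3·5 + 3 = 468; next = 467
base 5: 467 = 3·5^3 + 3·5^2 + 3·5 + 2; at 6: 3·6^3 + 3·6^2 + 3·6 + 2 = 776; next = 775
base 6: 775 = 3·6^3 + 3·6^2 + 3·6 + 1; at 7: 3·7^3 + 3·7^2 + 3·7 + 1 = 1198; next = 1197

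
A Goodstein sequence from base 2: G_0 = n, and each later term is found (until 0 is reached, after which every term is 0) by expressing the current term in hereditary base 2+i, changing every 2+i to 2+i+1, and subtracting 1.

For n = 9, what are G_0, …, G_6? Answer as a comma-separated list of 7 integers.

G_0 = 9. HB_2(9) = 2^(2 + 1) + 1. Bump = 82. G_1 = 81.
G_1 = 81. HB_3(81) = 3^(3 + 1). Bump = 1024. G_2 = 1023.
G_2 = 1023. HB_4(1023) = 3·4^4 + 3·4^3 + 3·4^2 + 3·4 + 3. Bump = 9843. G_3 = 9842.
G_3 = 9842. HB_5(9842) = 3·5^5 + 3·5^3 + 3·5^2 + 3·5 + 2. Bump = 140744. G_4 = 140743.
G_4 = 140743. HB_6(140743) = 3·6^6 + 3·6^3 + 3·6^2 + 3·6 + 1. Bump = 2471827. G_5 = 2471826.
G_5 = 2471826. HB_7(2471826) = 3·7^7 + 3·7^3 + 3·7^2 + 3·7. Bump = 50333400. G_6 = 50333399.

9, 81, 1023, 9842, 140743, 2471826, 50333399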